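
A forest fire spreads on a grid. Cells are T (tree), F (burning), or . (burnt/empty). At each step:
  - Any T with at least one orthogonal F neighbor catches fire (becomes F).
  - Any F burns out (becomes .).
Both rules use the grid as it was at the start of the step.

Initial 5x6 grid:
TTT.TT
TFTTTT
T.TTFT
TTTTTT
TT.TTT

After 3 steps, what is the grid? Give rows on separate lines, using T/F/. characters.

Step 1: 7 trees catch fire, 2 burn out
  TFT.TT
  F.FTFT
  T.TF.F
  TTTTFT
  TT.TTT
Step 2: 10 trees catch fire, 7 burn out
  F.F.FT
  ...F.F
  F.F...
  TTTF.F
  TT.TFT
Step 3: 5 trees catch fire, 10 burn out
  .....F
  ......
  ......
  FTF...
  TT.F.F

.....F
......
......
FTF...
TT.F.F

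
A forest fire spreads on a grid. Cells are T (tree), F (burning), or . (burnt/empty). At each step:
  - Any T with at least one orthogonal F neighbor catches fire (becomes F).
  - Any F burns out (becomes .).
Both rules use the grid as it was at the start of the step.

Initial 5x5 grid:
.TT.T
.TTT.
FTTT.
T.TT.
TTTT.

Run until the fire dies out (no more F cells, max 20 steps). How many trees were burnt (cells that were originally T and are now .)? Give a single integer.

Step 1: +2 fires, +1 burnt (F count now 2)
Step 2: +3 fires, +2 burnt (F count now 3)
Step 3: +5 fires, +3 burnt (F count now 5)
Step 4: +4 fires, +5 burnt (F count now 4)
Step 5: +1 fires, +4 burnt (F count now 1)
Step 6: +0 fires, +1 burnt (F count now 0)
Fire out after step 6
Initially T: 16, now '.': 24
Total burnt (originally-T cells now '.'): 15

Answer: 15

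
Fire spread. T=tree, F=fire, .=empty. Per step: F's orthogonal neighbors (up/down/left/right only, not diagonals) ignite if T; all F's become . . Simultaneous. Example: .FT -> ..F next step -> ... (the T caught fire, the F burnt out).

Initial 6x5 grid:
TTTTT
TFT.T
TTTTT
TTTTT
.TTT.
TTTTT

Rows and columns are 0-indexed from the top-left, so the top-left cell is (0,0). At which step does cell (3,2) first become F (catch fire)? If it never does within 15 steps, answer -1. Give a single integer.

Step 1: cell (3,2)='T' (+4 fires, +1 burnt)
Step 2: cell (3,2)='T' (+5 fires, +4 burnt)
Step 3: cell (3,2)='F' (+5 fires, +5 burnt)
  -> target ignites at step 3
Step 4: cell (3,2)='.' (+5 fires, +5 burnt)
Step 5: cell (3,2)='.' (+5 fires, +5 burnt)
Step 6: cell (3,2)='.' (+1 fires, +5 burnt)
Step 7: cell (3,2)='.' (+1 fires, +1 burnt)
Step 8: cell (3,2)='.' (+0 fires, +1 burnt)
  fire out at step 8

3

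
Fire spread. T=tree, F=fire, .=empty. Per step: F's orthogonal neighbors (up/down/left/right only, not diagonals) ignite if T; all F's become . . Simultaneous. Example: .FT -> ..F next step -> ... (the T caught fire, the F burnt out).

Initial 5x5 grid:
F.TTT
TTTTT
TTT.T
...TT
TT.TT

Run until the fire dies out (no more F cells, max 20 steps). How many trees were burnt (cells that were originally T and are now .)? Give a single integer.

Step 1: +1 fires, +1 burnt (F count now 1)
Step 2: +2 fires, +1 burnt (F count now 2)
Step 3: +2 fires, +2 burnt (F count now 2)
Step 4: +3 fires, +2 burnt (F count now 3)
Step 5: +2 fires, +3 burnt (F count now 2)
Step 6: +2 fires, +2 burnt (F count now 2)
Step 7: +1 fires, +2 burnt (F count now 1)
Step 8: +2 fires, +1 burnt (F count now 2)
Step 9: +1 fires, +2 burnt (F count now 1)
Step 10: +0 fires, +1 burnt (F count now 0)
Fire out after step 10
Initially T: 18, now '.': 23
Total burnt (originally-T cells now '.'): 16

Answer: 16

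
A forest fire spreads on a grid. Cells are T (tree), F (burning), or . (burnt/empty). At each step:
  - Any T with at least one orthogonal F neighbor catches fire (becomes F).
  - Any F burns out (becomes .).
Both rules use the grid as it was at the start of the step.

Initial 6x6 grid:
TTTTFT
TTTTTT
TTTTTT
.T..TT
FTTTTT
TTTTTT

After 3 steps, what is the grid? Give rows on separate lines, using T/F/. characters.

Step 1: 5 trees catch fire, 2 burn out
  TTTF.F
  TTTTFT
  TTTTTT
  .T..TT
  .FTTTT
  FTTTTT
Step 2: 7 trees catch fire, 5 burn out
  TTF...
  TTTF.F
  TTTTFT
  .F..TT
  ..FTTT
  .FTTTT
Step 3: 8 trees catch fire, 7 burn out
  TF....
  TTF...
  TFTF.F
  ....FT
  ...FTT
  ..FTTT

TF....
TTF...
TFTF.F
....FT
...FTT
..FTTT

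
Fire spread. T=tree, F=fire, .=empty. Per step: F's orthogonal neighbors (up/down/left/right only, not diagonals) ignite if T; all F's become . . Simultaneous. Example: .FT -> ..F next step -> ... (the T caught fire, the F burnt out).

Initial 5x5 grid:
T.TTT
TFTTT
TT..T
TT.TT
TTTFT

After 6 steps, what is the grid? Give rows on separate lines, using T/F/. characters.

Step 1: 6 trees catch fire, 2 burn out
  T.TTT
  F.FTT
  TF..T
  TT.FT
  TTF.F
Step 2: 7 trees catch fire, 6 burn out
  F.FTT
  ...FT
  F...T
  TF..F
  TF...
Step 3: 5 trees catch fire, 7 burn out
  ...FT
  ....F
  ....F
  F....
  F....
Step 4: 1 trees catch fire, 5 burn out
  ....F
  .....
  .....
  .....
  .....
Step 5: 0 trees catch fire, 1 burn out
  .....
  .....
  .....
  .....
  .....
Step 6: 0 trees catch fire, 0 burn out
  .....
  .....
  .....
  .....
  .....

.....
.....
.....
.....
.....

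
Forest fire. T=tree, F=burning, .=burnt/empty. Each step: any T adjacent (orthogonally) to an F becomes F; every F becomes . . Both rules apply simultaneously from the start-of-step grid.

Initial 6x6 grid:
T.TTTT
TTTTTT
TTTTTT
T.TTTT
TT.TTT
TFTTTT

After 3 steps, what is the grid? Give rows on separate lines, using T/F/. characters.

Step 1: 3 trees catch fire, 1 burn out
  T.TTTT
  TTTTTT
  TTTTTT
  T.TTTT
  TF.TTT
  F.FTTT
Step 2: 2 trees catch fire, 3 burn out
  T.TTTT
  TTTTTT
  TTTTTT
  T.TTTT
  F..TTT
  ...FTT
Step 3: 3 trees catch fire, 2 burn out
  T.TTTT
  TTTTTT
  TTTTTT
  F.TTTT
  ...FTT
  ....FT

T.TTTT
TTTTTT
TTTTTT
F.TTTT
...FTT
....FT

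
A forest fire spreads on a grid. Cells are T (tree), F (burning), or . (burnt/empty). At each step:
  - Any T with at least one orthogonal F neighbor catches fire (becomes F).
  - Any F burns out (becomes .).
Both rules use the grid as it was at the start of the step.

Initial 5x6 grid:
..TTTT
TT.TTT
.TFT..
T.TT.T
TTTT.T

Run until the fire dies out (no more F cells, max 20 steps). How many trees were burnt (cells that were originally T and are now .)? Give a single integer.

Step 1: +3 fires, +1 burnt (F count now 3)
Step 2: +4 fires, +3 burnt (F count now 4)
Step 3: +5 fires, +4 burnt (F count now 5)
Step 4: +4 fires, +5 burnt (F count now 4)
Step 5: +2 fires, +4 burnt (F count now 2)
Step 6: +0 fires, +2 burnt (F count now 0)
Fire out after step 6
Initially T: 20, now '.': 28
Total burnt (originally-T cells now '.'): 18

Answer: 18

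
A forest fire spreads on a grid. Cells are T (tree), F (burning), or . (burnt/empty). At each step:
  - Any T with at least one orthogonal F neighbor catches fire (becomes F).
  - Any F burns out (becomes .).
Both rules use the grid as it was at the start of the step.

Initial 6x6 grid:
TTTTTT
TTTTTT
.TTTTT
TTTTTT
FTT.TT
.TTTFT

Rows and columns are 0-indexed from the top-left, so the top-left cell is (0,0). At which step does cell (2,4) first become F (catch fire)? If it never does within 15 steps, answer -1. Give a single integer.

Step 1: cell (2,4)='T' (+5 fires, +2 burnt)
Step 2: cell (2,4)='T' (+6 fires, +5 burnt)
Step 3: cell (2,4)='F' (+5 fires, +6 burnt)
  -> target ignites at step 3
Step 4: cell (2,4)='.' (+5 fires, +5 burnt)
Step 5: cell (2,4)='.' (+6 fires, +5 burnt)
Step 6: cell (2,4)='.' (+4 fires, +6 burnt)
Step 7: cell (2,4)='.' (+0 fires, +4 burnt)
  fire out at step 7

3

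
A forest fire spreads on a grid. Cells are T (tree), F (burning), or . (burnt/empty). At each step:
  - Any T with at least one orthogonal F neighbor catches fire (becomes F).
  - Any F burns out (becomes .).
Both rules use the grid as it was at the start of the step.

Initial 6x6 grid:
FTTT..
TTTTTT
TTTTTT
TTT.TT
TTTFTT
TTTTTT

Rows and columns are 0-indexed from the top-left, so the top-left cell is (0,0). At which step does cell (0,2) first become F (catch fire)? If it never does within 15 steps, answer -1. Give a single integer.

Step 1: cell (0,2)='T' (+5 fires, +2 burnt)
Step 2: cell (0,2)='F' (+9 fires, +5 burnt)
  -> target ignites at step 2
Step 3: cell (0,2)='.' (+11 fires, +9 burnt)
Step 4: cell (0,2)='.' (+5 fires, +11 burnt)
Step 5: cell (0,2)='.' (+1 fires, +5 burnt)
Step 6: cell (0,2)='.' (+0 fires, +1 burnt)
  fire out at step 6

2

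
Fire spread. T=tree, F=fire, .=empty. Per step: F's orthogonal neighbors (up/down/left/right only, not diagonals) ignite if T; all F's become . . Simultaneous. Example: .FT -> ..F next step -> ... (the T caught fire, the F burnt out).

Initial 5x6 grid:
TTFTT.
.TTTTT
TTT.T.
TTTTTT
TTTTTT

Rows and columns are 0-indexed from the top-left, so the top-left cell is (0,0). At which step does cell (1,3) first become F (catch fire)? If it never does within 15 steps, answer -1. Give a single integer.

Step 1: cell (1,3)='T' (+3 fires, +1 burnt)
Step 2: cell (1,3)='F' (+5 fires, +3 burnt)
  -> target ignites at step 2
Step 3: cell (1,3)='.' (+3 fires, +5 burnt)
Step 4: cell (1,3)='.' (+6 fires, +3 burnt)
Step 5: cell (1,3)='.' (+4 fires, +6 burnt)
Step 6: cell (1,3)='.' (+3 fires, +4 burnt)
Step 7: cell (1,3)='.' (+1 fires, +3 burnt)
Step 8: cell (1,3)='.' (+0 fires, +1 burnt)
  fire out at step 8

2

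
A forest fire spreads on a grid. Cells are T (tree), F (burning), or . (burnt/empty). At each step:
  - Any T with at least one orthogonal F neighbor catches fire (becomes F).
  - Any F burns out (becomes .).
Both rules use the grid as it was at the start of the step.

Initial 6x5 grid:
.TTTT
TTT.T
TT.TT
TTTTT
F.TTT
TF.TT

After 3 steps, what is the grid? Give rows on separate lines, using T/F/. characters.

Step 1: 2 trees catch fire, 2 burn out
  .TTTT
  TTT.T
  TT.TT
  FTTTT
  ..TTT
  F..TT
Step 2: 2 trees catch fire, 2 burn out
  .TTTT
  TTT.T
  FT.TT
  .FTTT
  ..TTT
  ...TT
Step 3: 3 trees catch fire, 2 burn out
  .TTTT
  FTT.T
  .F.TT
  ..FTT
  ..TTT
  ...TT

.TTTT
FTT.T
.F.TT
..FTT
..TTT
...TT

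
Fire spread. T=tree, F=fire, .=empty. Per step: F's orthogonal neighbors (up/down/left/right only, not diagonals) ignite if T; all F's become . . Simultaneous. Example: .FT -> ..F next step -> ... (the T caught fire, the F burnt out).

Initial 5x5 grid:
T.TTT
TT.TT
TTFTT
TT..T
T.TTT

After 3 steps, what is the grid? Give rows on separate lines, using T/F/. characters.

Step 1: 2 trees catch fire, 1 burn out
  T.TTT
  TT.TT
  TF.FT
  TT..T
  T.TTT
Step 2: 5 trees catch fire, 2 burn out
  T.TTT
  TF.FT
  F...F
  TF..T
  T.TTT
Step 3: 5 trees catch fire, 5 burn out
  T.TFT
  F...F
  .....
  F...F
  T.TTT

T.TFT
F...F
.....
F...F
T.TTT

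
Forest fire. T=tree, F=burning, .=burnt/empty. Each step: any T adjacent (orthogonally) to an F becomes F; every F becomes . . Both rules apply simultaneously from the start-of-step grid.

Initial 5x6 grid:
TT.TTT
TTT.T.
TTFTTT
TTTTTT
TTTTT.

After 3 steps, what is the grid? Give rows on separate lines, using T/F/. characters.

Step 1: 4 trees catch fire, 1 burn out
  TT.TTT
  TTF.T.
  TF.FTT
  TTFTTT
  TTTTT.
Step 2: 6 trees catch fire, 4 burn out
  TT.TTT
  TF..T.
  F...FT
  TF.FTT
  TTFTT.
Step 3: 8 trees catch fire, 6 burn out
  TF.TTT
  F...F.
  .....F
  F...FT
  TF.FT.

TF.TTT
F...F.
.....F
F...FT
TF.FT.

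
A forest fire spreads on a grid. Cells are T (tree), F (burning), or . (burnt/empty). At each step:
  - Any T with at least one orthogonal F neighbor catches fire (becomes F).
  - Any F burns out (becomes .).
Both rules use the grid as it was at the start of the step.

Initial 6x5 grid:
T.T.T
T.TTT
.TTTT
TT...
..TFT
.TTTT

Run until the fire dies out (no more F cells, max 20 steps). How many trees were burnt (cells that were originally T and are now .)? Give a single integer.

Step 1: +3 fires, +1 burnt (F count now 3)
Step 2: +2 fires, +3 burnt (F count now 2)
Step 3: +1 fires, +2 burnt (F count now 1)
Step 4: +0 fires, +1 burnt (F count now 0)
Fire out after step 4
Initially T: 19, now '.': 17
Total burnt (originally-T cells now '.'): 6

Answer: 6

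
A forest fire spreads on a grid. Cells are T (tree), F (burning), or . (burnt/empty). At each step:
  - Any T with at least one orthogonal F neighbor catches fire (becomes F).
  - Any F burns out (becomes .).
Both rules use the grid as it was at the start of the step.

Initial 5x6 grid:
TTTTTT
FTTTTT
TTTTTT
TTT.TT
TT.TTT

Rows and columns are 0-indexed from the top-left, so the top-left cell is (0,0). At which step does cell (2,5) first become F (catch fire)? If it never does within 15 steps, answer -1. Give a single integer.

Step 1: cell (2,5)='T' (+3 fires, +1 burnt)
Step 2: cell (2,5)='T' (+4 fires, +3 burnt)
Step 3: cell (2,5)='T' (+5 fires, +4 burnt)
Step 4: cell (2,5)='T' (+5 fires, +5 burnt)
Step 5: cell (2,5)='T' (+3 fires, +5 burnt)
Step 6: cell (2,5)='F' (+3 fires, +3 burnt)
  -> target ignites at step 6
Step 7: cell (2,5)='.' (+2 fires, +3 burnt)
Step 8: cell (2,5)='.' (+2 fires, +2 burnt)
Step 9: cell (2,5)='.' (+0 fires, +2 burnt)
  fire out at step 9

6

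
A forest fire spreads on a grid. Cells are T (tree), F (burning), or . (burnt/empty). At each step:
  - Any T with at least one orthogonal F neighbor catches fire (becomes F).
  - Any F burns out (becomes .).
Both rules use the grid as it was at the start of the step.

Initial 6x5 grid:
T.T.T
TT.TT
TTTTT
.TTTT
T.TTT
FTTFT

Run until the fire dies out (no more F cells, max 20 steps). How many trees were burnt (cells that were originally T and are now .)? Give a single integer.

Step 1: +5 fires, +2 burnt (F count now 5)
Step 2: +3 fires, +5 burnt (F count now 3)
Step 3: +3 fires, +3 burnt (F count now 3)
Step 4: +4 fires, +3 burnt (F count now 4)
Step 5: +2 fires, +4 burnt (F count now 2)
Step 6: +3 fires, +2 burnt (F count now 3)
Step 7: +1 fires, +3 burnt (F count now 1)
Step 8: +1 fires, +1 burnt (F count now 1)
Step 9: +0 fires, +1 burnt (F count now 0)
Fire out after step 9
Initially T: 23, now '.': 29
Total burnt (originally-T cells now '.'): 22

Answer: 22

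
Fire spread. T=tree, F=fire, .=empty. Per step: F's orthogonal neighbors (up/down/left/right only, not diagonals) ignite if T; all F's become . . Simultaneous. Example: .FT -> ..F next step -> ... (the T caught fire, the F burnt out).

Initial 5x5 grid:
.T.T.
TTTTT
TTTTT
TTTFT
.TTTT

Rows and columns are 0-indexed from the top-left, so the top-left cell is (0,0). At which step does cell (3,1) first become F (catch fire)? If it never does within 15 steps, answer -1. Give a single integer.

Step 1: cell (3,1)='T' (+4 fires, +1 burnt)
Step 2: cell (3,1)='F' (+6 fires, +4 burnt)
  -> target ignites at step 2
Step 3: cell (3,1)='.' (+6 fires, +6 burnt)
Step 4: cell (3,1)='.' (+2 fires, +6 burnt)
Step 5: cell (3,1)='.' (+2 fires, +2 burnt)
Step 6: cell (3,1)='.' (+0 fires, +2 burnt)
  fire out at step 6

2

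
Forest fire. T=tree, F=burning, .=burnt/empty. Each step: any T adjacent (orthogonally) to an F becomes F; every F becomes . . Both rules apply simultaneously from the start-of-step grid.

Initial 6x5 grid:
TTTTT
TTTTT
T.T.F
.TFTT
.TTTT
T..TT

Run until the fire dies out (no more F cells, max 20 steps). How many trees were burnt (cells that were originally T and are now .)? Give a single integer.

Step 1: +6 fires, +2 burnt (F count now 6)
Step 2: +6 fires, +6 burnt (F count now 6)
Step 3: +5 fires, +6 burnt (F count now 5)
Step 4: +2 fires, +5 burnt (F count now 2)
Step 5: +2 fires, +2 burnt (F count now 2)
Step 6: +0 fires, +2 burnt (F count now 0)
Fire out after step 6
Initially T: 22, now '.': 29
Total burnt (originally-T cells now '.'): 21

Answer: 21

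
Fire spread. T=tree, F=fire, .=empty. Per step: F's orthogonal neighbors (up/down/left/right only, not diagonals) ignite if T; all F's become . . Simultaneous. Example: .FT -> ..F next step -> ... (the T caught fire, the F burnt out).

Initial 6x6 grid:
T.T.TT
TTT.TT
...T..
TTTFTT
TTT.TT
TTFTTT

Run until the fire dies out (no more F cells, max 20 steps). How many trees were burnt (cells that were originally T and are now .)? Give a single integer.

Step 1: +6 fires, +2 burnt (F count now 6)
Step 2: +6 fires, +6 burnt (F count now 6)
Step 3: +4 fires, +6 burnt (F count now 4)
Step 4: +0 fires, +4 burnt (F count now 0)
Fire out after step 4
Initially T: 25, now '.': 27
Total burnt (originally-T cells now '.'): 16

Answer: 16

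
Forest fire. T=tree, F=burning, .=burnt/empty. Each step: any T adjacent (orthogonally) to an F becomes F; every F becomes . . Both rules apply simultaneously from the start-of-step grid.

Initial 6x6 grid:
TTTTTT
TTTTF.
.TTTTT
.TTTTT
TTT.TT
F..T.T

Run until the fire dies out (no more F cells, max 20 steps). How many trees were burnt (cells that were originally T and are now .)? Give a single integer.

Answer: 26

Derivation:
Step 1: +4 fires, +2 burnt (F count now 4)
Step 2: +7 fires, +4 burnt (F count now 7)
Step 3: +8 fires, +7 burnt (F count now 8)
Step 4: +5 fires, +8 burnt (F count now 5)
Step 5: +2 fires, +5 burnt (F count now 2)
Step 6: +0 fires, +2 burnt (F count now 0)
Fire out after step 6
Initially T: 27, now '.': 35
Total burnt (originally-T cells now '.'): 26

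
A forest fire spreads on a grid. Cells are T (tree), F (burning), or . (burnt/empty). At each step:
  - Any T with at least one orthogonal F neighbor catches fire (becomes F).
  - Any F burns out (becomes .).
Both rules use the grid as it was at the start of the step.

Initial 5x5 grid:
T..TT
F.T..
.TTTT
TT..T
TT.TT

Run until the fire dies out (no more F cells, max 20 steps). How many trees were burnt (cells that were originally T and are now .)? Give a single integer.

Step 1: +1 fires, +1 burnt (F count now 1)
Step 2: +0 fires, +1 burnt (F count now 0)
Fire out after step 2
Initially T: 15, now '.': 11
Total burnt (originally-T cells now '.'): 1

Answer: 1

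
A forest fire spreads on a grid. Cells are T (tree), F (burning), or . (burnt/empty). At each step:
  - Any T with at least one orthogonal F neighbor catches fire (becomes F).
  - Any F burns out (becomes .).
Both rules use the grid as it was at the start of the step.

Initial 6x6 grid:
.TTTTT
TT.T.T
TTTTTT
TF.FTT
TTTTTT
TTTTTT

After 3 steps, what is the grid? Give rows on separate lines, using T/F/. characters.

Step 1: 6 trees catch fire, 2 burn out
  .TTTTT
  TT.T.T
  TFTFTT
  F...FT
  TFTFTT
  TTTTTT
Step 2: 11 trees catch fire, 6 burn out
  .TTTTT
  TF.F.T
  F.F.FT
  .....F
  F.F.FT
  TFTFTT
Step 3: 8 trees catch fire, 11 burn out
  .FTFTT
  F....T
  .....F
  ......
  .....F
  F.F.FT

.FTFTT
F....T
.....F
......
.....F
F.F.FT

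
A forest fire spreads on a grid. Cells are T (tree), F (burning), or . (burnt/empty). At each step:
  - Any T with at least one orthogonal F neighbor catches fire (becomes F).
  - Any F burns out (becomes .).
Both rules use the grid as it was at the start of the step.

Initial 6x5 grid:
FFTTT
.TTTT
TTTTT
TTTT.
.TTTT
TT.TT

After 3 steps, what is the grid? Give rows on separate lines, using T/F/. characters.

Step 1: 2 trees catch fire, 2 burn out
  ..FTT
  .FTTT
  TTTTT
  TTTT.
  .TTTT
  TT.TT
Step 2: 3 trees catch fire, 2 burn out
  ...FT
  ..FTT
  TFTTT
  TTTT.
  .TTTT
  TT.TT
Step 3: 5 trees catch fire, 3 burn out
  ....F
  ...FT
  F.FTT
  TFTT.
  .TTTT
  TT.TT

....F
...FT
F.FTT
TFTT.
.TTTT
TT.TT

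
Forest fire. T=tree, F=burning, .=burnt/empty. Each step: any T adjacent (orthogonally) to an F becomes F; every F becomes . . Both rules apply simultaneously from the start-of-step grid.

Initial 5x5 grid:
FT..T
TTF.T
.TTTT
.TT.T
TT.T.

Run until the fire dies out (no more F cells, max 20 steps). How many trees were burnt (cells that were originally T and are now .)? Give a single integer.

Step 1: +4 fires, +2 burnt (F count now 4)
Step 2: +3 fires, +4 burnt (F count now 3)
Step 3: +2 fires, +3 burnt (F count now 2)
Step 4: +3 fires, +2 burnt (F count now 3)
Step 5: +2 fires, +3 burnt (F count now 2)
Step 6: +0 fires, +2 burnt (F count now 0)
Fire out after step 6
Initially T: 15, now '.': 24
Total burnt (originally-T cells now '.'): 14

Answer: 14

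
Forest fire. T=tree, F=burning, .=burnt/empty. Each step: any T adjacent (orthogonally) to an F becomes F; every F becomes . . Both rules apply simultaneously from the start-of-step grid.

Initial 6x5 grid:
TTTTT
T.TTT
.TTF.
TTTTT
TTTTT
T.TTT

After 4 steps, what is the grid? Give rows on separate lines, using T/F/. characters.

Step 1: 3 trees catch fire, 1 burn out
  TTTTT
  T.TFT
  .TF..
  TTTFT
  TTTTT
  T.TTT
Step 2: 7 trees catch fire, 3 burn out
  TTTFT
  T.F.F
  .F...
  TTF.F
  TTTFT
  T.TTT
Step 3: 6 trees catch fire, 7 burn out
  TTF.F
  T....
  .....
  TF...
  TTF.F
  T.TFT
Step 4: 5 trees catch fire, 6 burn out
  TF...
  T....
  .....
  F....
  TF...
  T.F.F

TF...
T....
.....
F....
TF...
T.F.F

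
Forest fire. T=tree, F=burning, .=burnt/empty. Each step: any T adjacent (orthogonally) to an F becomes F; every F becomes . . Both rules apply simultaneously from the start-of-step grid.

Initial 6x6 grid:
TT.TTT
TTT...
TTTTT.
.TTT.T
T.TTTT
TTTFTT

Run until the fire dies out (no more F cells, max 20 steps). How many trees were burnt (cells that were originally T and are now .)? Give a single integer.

Step 1: +3 fires, +1 burnt (F count now 3)
Step 2: +5 fires, +3 burnt (F count now 5)
Step 3: +4 fires, +5 burnt (F count now 4)
Step 4: +5 fires, +4 burnt (F count now 5)
Step 5: +2 fires, +5 burnt (F count now 2)
Step 6: +2 fires, +2 burnt (F count now 2)
Step 7: +2 fires, +2 burnt (F count now 2)
Step 8: +1 fires, +2 burnt (F count now 1)
Step 9: +0 fires, +1 burnt (F count now 0)
Fire out after step 9
Initially T: 27, now '.': 33
Total burnt (originally-T cells now '.'): 24

Answer: 24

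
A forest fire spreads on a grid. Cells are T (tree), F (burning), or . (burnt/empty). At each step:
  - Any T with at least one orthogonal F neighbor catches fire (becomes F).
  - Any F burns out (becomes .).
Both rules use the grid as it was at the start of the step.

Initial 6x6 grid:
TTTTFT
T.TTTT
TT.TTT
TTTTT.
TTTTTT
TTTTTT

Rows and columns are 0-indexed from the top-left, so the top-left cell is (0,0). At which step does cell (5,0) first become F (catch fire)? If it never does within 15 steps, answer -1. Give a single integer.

Step 1: cell (5,0)='T' (+3 fires, +1 burnt)
Step 2: cell (5,0)='T' (+4 fires, +3 burnt)
Step 3: cell (5,0)='T' (+5 fires, +4 burnt)
Step 4: cell (5,0)='T' (+3 fires, +5 burnt)
Step 5: cell (5,0)='T' (+5 fires, +3 burnt)
Step 6: cell (5,0)='T' (+5 fires, +5 burnt)
Step 7: cell (5,0)='T' (+4 fires, +5 burnt)
Step 8: cell (5,0)='T' (+2 fires, +4 burnt)
Step 9: cell (5,0)='F' (+1 fires, +2 burnt)
  -> target ignites at step 9
Step 10: cell (5,0)='.' (+0 fires, +1 burnt)
  fire out at step 10

9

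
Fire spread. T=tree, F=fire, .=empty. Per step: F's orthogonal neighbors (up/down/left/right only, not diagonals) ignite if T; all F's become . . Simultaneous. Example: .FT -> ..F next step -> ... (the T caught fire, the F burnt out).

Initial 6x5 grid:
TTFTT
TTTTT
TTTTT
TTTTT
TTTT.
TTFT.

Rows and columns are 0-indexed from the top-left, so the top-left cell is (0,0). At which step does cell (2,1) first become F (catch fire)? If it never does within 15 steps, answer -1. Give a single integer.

Step 1: cell (2,1)='T' (+6 fires, +2 burnt)
Step 2: cell (2,1)='T' (+9 fires, +6 burnt)
Step 3: cell (2,1)='F' (+7 fires, +9 burnt)
  -> target ignites at step 3
Step 4: cell (2,1)='.' (+4 fires, +7 burnt)
Step 5: cell (2,1)='.' (+0 fires, +4 burnt)
  fire out at step 5

3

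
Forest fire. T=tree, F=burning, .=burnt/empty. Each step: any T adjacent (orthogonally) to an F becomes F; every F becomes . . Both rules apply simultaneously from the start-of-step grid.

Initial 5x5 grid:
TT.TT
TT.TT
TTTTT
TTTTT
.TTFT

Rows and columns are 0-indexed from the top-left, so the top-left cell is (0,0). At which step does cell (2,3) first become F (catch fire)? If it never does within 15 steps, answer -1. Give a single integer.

Step 1: cell (2,3)='T' (+3 fires, +1 burnt)
Step 2: cell (2,3)='F' (+4 fires, +3 burnt)
  -> target ignites at step 2
Step 3: cell (2,3)='.' (+4 fires, +4 burnt)
Step 4: cell (2,3)='.' (+4 fires, +4 burnt)
Step 5: cell (2,3)='.' (+3 fires, +4 burnt)
Step 6: cell (2,3)='.' (+2 fires, +3 burnt)
Step 7: cell (2,3)='.' (+1 fires, +2 burnt)
Step 8: cell (2,3)='.' (+0 fires, +1 burnt)
  fire out at step 8

2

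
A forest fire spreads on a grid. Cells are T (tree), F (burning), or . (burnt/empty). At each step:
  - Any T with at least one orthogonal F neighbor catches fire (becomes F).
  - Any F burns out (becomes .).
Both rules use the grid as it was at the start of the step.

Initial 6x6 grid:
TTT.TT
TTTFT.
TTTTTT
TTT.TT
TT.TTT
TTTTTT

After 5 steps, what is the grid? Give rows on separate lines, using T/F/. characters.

Step 1: 3 trees catch fire, 1 burn out
  TTT.TT
  TTF.F.
  TTTFTT
  TTT.TT
  TT.TTT
  TTTTTT
Step 2: 5 trees catch fire, 3 burn out
  TTF.FT
  TF....
  TTF.FT
  TTT.TT
  TT.TTT
  TTTTTT
Step 3: 7 trees catch fire, 5 burn out
  TF...F
  F.....
  TF...F
  TTF.FT
  TT.TTT
  TTTTTT
Step 4: 5 trees catch fire, 7 burn out
  F.....
  ......
  F.....
  TF...F
  TT.TFT
  TTTTTT
Step 5: 5 trees catch fire, 5 burn out
  ......
  ......
  ......
  F.....
  TF.F.F
  TTTTFT

......
......
......
F.....
TF.F.F
TTTTFT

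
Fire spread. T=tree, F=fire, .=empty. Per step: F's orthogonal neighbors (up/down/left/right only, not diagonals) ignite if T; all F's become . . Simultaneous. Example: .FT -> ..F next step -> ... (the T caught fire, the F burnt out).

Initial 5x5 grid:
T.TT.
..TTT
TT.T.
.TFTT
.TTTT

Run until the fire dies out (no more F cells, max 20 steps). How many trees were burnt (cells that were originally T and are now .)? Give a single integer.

Answer: 15

Derivation:
Step 1: +3 fires, +1 burnt (F count now 3)
Step 2: +5 fires, +3 burnt (F count now 5)
Step 3: +3 fires, +5 burnt (F count now 3)
Step 4: +3 fires, +3 burnt (F count now 3)
Step 5: +1 fires, +3 burnt (F count now 1)
Step 6: +0 fires, +1 burnt (F count now 0)
Fire out after step 6
Initially T: 16, now '.': 24
Total burnt (originally-T cells now '.'): 15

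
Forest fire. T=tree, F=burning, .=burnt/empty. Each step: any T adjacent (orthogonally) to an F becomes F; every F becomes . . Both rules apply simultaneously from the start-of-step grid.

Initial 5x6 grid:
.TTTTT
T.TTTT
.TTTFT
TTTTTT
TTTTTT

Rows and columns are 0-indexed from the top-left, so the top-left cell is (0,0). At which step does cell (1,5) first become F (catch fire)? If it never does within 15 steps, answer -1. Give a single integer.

Step 1: cell (1,5)='T' (+4 fires, +1 burnt)
Step 2: cell (1,5)='F' (+7 fires, +4 burnt)
  -> target ignites at step 2
Step 3: cell (1,5)='.' (+7 fires, +7 burnt)
Step 4: cell (1,5)='.' (+3 fires, +7 burnt)
Step 5: cell (1,5)='.' (+3 fires, +3 burnt)
Step 6: cell (1,5)='.' (+1 fires, +3 burnt)
Step 7: cell (1,5)='.' (+0 fires, +1 burnt)
  fire out at step 7

2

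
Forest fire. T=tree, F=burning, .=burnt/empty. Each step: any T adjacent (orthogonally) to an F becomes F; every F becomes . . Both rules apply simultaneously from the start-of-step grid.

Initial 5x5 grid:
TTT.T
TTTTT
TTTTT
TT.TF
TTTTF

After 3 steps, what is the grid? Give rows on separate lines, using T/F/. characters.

Step 1: 3 trees catch fire, 2 burn out
  TTT.T
  TTTTT
  TTTTF
  TT.F.
  TTTF.
Step 2: 3 trees catch fire, 3 burn out
  TTT.T
  TTTTF
  TTTF.
  TT...
  TTF..
Step 3: 4 trees catch fire, 3 burn out
  TTT.F
  TTTF.
  TTF..
  TT...
  TF...

TTT.F
TTTF.
TTF..
TT...
TF...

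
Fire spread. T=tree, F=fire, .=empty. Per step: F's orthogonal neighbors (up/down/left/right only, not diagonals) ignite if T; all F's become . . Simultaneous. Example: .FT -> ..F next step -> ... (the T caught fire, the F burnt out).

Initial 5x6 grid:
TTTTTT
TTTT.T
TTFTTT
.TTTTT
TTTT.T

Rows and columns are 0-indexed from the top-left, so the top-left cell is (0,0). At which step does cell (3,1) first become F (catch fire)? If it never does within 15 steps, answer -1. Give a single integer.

Step 1: cell (3,1)='T' (+4 fires, +1 burnt)
Step 2: cell (3,1)='F' (+8 fires, +4 burnt)
  -> target ignites at step 2
Step 3: cell (3,1)='.' (+7 fires, +8 burnt)
Step 4: cell (3,1)='.' (+5 fires, +7 burnt)
Step 5: cell (3,1)='.' (+2 fires, +5 burnt)
Step 6: cell (3,1)='.' (+0 fires, +2 burnt)
  fire out at step 6

2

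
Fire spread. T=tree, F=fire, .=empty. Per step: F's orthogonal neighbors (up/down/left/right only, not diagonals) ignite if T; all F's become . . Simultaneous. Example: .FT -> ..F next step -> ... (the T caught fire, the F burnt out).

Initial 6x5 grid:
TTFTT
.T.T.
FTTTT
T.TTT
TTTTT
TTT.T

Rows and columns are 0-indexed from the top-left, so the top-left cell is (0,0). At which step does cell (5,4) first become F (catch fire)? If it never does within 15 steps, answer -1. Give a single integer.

Step 1: cell (5,4)='T' (+4 fires, +2 burnt)
Step 2: cell (5,4)='T' (+6 fires, +4 burnt)
Step 3: cell (5,4)='T' (+4 fires, +6 burnt)
Step 4: cell (5,4)='T' (+4 fires, +4 burnt)
Step 5: cell (5,4)='T' (+3 fires, +4 burnt)
Step 6: cell (5,4)='T' (+1 fires, +3 burnt)
Step 7: cell (5,4)='F' (+1 fires, +1 burnt)
  -> target ignites at step 7
Step 8: cell (5,4)='.' (+0 fires, +1 burnt)
  fire out at step 8

7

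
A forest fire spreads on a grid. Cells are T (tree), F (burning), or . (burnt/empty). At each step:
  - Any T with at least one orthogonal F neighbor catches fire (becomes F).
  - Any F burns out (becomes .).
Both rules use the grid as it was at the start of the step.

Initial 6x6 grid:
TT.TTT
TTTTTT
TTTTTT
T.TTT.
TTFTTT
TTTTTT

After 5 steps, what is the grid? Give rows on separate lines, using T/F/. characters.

Step 1: 4 trees catch fire, 1 burn out
  TT.TTT
  TTTTTT
  TTTTTT
  T.FTT.
  TF.FTT
  TTFTTT
Step 2: 6 trees catch fire, 4 burn out
  TT.TTT
  TTTTTT
  TTFTTT
  T..FT.
  F...FT
  TF.FTT
Step 3: 8 trees catch fire, 6 burn out
  TT.TTT
  TTFTTT
  TF.FTT
  F...F.
  .....F
  F...FT
Step 4: 5 trees catch fire, 8 burn out
  TT.TTT
  TF.FTT
  F...FT
  ......
  ......
  .....F
Step 5: 5 trees catch fire, 5 burn out
  TF.FTT
  F...FT
  .....F
  ......
  ......
  ......

TF.FTT
F...FT
.....F
......
......
......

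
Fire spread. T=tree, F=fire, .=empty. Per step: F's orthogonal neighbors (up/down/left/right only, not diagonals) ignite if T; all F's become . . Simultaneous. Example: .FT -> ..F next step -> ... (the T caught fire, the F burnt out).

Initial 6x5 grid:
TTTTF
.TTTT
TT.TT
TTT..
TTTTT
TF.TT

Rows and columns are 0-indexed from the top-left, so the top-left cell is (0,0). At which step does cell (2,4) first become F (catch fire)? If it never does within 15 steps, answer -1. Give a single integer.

Step 1: cell (2,4)='T' (+4 fires, +2 burnt)
Step 2: cell (2,4)='F' (+6 fires, +4 burnt)
  -> target ignites at step 2
Step 3: cell (2,4)='.' (+7 fires, +6 burnt)
Step 4: cell (2,4)='.' (+5 fires, +7 burnt)
Step 5: cell (2,4)='.' (+1 fires, +5 burnt)
Step 6: cell (2,4)='.' (+0 fires, +1 burnt)
  fire out at step 6

2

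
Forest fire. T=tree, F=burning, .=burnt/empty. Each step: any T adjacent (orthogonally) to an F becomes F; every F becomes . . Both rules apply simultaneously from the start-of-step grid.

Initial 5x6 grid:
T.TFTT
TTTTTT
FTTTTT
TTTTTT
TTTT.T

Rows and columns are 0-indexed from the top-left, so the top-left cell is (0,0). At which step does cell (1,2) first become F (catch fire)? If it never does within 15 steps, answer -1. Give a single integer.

Step 1: cell (1,2)='T' (+6 fires, +2 burnt)
Step 2: cell (1,2)='F' (+9 fires, +6 burnt)
  -> target ignites at step 2
Step 3: cell (1,2)='.' (+5 fires, +9 burnt)
Step 4: cell (1,2)='.' (+4 fires, +5 burnt)
Step 5: cell (1,2)='.' (+1 fires, +4 burnt)
Step 6: cell (1,2)='.' (+1 fires, +1 burnt)
Step 7: cell (1,2)='.' (+0 fires, +1 burnt)
  fire out at step 7

2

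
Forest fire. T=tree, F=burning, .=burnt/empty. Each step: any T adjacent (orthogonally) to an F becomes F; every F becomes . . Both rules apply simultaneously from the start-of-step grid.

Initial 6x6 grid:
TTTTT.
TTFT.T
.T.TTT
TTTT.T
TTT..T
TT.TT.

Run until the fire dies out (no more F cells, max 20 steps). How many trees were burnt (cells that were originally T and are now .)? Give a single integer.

Step 1: +3 fires, +1 burnt (F count now 3)
Step 2: +5 fires, +3 burnt (F count now 5)
Step 3: +5 fires, +5 burnt (F count now 5)
Step 4: +4 fires, +5 burnt (F count now 4)
Step 5: +5 fires, +4 burnt (F count now 5)
Step 6: +2 fires, +5 burnt (F count now 2)
Step 7: +0 fires, +2 burnt (F count now 0)
Fire out after step 7
Initially T: 26, now '.': 34
Total burnt (originally-T cells now '.'): 24

Answer: 24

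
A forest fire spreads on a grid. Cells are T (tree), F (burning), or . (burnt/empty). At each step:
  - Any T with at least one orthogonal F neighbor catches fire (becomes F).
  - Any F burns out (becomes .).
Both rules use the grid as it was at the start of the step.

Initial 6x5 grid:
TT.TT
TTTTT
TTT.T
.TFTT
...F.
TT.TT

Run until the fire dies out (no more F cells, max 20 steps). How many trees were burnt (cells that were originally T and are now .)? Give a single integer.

Answer: 18

Derivation:
Step 1: +4 fires, +2 burnt (F count now 4)
Step 2: +4 fires, +4 burnt (F count now 4)
Step 3: +4 fires, +4 burnt (F count now 4)
Step 4: +4 fires, +4 burnt (F count now 4)
Step 5: +2 fires, +4 burnt (F count now 2)
Step 6: +0 fires, +2 burnt (F count now 0)
Fire out after step 6
Initially T: 20, now '.': 28
Total burnt (originally-T cells now '.'): 18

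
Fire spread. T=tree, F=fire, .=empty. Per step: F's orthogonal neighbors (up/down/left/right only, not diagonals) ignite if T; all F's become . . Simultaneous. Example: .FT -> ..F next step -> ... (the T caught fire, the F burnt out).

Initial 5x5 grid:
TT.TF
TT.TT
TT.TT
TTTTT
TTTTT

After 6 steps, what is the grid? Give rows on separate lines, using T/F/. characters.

Step 1: 2 trees catch fire, 1 burn out
  TT.F.
  TT.TF
  TT.TT
  TTTTT
  TTTTT
Step 2: 2 trees catch fire, 2 burn out
  TT...
  TT.F.
  TT.TF
  TTTTT
  TTTTT
Step 3: 2 trees catch fire, 2 burn out
  TT...
  TT...
  TT.F.
  TTTTF
  TTTTT
Step 4: 2 trees catch fire, 2 burn out
  TT...
  TT...
  TT...
  TTTF.
  TTTTF
Step 5: 2 trees catch fire, 2 burn out
  TT...
  TT...
  TT...
  TTF..
  TTTF.
Step 6: 2 trees catch fire, 2 burn out
  TT...
  TT...
  TT...
  TF...
  TTF..

TT...
TT...
TT...
TF...
TTF..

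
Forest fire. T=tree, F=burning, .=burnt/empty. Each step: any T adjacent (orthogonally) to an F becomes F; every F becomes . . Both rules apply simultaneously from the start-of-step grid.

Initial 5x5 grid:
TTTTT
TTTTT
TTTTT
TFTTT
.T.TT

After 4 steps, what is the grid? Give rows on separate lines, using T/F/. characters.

Step 1: 4 trees catch fire, 1 burn out
  TTTTT
  TTTTT
  TFTTT
  F.FTT
  .F.TT
Step 2: 4 trees catch fire, 4 burn out
  TTTTT
  TFTTT
  F.FTT
  ...FT
  ...TT
Step 3: 6 trees catch fire, 4 burn out
  TFTTT
  F.FTT
  ...FT
  ....F
  ...FT
Step 4: 5 trees catch fire, 6 burn out
  F.FTT
  ...FT
  ....F
  .....
  ....F

F.FTT
...FT
....F
.....
....F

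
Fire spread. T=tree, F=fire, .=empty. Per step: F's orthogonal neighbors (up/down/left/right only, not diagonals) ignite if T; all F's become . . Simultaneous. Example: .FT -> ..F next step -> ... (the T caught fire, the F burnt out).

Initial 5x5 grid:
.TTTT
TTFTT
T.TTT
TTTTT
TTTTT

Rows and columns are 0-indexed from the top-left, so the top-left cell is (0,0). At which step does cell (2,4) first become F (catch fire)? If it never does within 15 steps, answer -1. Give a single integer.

Step 1: cell (2,4)='T' (+4 fires, +1 burnt)
Step 2: cell (2,4)='T' (+6 fires, +4 burnt)
Step 3: cell (2,4)='F' (+6 fires, +6 burnt)
  -> target ignites at step 3
Step 4: cell (2,4)='.' (+4 fires, +6 burnt)
Step 5: cell (2,4)='.' (+2 fires, +4 burnt)
Step 6: cell (2,4)='.' (+0 fires, +2 burnt)
  fire out at step 6

3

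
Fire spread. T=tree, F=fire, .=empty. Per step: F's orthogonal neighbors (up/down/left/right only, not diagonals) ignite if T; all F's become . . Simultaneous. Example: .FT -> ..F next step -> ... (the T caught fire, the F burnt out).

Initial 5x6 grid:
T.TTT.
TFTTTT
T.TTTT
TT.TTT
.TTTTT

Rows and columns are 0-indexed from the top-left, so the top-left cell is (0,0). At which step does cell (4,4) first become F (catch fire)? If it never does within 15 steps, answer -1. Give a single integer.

Step 1: cell (4,4)='T' (+2 fires, +1 burnt)
Step 2: cell (4,4)='T' (+5 fires, +2 burnt)
Step 3: cell (4,4)='T' (+4 fires, +5 burnt)
Step 4: cell (4,4)='T' (+5 fires, +4 burnt)
Step 5: cell (4,4)='T' (+4 fires, +5 burnt)
Step 6: cell (4,4)='F' (+3 fires, +4 burnt)
  -> target ignites at step 6
Step 7: cell (4,4)='.' (+1 fires, +3 burnt)
Step 8: cell (4,4)='.' (+0 fires, +1 burnt)
  fire out at step 8

6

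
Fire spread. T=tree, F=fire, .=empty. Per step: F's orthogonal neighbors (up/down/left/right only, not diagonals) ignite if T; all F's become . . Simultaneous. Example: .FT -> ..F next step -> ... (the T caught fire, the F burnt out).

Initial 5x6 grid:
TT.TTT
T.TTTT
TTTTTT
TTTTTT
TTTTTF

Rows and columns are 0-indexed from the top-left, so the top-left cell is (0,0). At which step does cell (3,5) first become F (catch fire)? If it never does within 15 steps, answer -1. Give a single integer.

Step 1: cell (3,5)='F' (+2 fires, +1 burnt)
  -> target ignites at step 1
Step 2: cell (3,5)='.' (+3 fires, +2 burnt)
Step 3: cell (3,5)='.' (+4 fires, +3 burnt)
Step 4: cell (3,5)='.' (+5 fires, +4 burnt)
Step 5: cell (3,5)='.' (+5 fires, +5 burnt)
Step 6: cell (3,5)='.' (+4 fires, +5 burnt)
Step 7: cell (3,5)='.' (+1 fires, +4 burnt)
Step 8: cell (3,5)='.' (+1 fires, +1 burnt)
Step 9: cell (3,5)='.' (+1 fires, +1 burnt)
Step 10: cell (3,5)='.' (+1 fires, +1 burnt)
Step 11: cell (3,5)='.' (+0 fires, +1 burnt)
  fire out at step 11

1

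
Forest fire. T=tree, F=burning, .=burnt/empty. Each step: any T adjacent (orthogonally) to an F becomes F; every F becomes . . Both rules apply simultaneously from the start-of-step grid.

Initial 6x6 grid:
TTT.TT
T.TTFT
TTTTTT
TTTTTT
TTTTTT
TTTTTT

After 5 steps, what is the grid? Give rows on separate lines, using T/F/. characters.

Step 1: 4 trees catch fire, 1 burn out
  TTT.FT
  T.TF.F
  TTTTFT
  TTTTTT
  TTTTTT
  TTTTTT
Step 2: 5 trees catch fire, 4 burn out
  TTT..F
  T.F...
  TTTF.F
  TTTTFT
  TTTTTT
  TTTTTT
Step 3: 5 trees catch fire, 5 burn out
  TTF...
  T.....
  TTF...
  TTTF.F
  TTTTFT
  TTTTTT
Step 4: 6 trees catch fire, 5 burn out
  TF....
  T.....
  TF....
  TTF...
  TTTF.F
  TTTTFT
Step 5: 6 trees catch fire, 6 burn out
  F.....
  T.....
  F.....
  TF....
  TTF...
  TTTF.F

F.....
T.....
F.....
TF....
TTF...
TTTF.F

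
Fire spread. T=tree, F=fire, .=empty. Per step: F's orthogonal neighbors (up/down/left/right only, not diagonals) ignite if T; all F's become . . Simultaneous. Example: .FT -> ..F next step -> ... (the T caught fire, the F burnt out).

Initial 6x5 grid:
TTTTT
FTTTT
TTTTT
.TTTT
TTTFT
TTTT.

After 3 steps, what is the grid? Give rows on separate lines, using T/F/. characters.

Step 1: 7 trees catch fire, 2 burn out
  FTTTT
  .FTTT
  FTTTT
  .TTFT
  TTF.F
  TTTF.
Step 2: 8 trees catch fire, 7 burn out
  .FTTT
  ..FTT
  .FTFT
  .TF.F
  TF...
  TTF..
Step 3: 7 trees catch fire, 8 burn out
  ..FTT
  ...FT
  ..F.F
  .F...
  F....
  TF...

..FTT
...FT
..F.F
.F...
F....
TF...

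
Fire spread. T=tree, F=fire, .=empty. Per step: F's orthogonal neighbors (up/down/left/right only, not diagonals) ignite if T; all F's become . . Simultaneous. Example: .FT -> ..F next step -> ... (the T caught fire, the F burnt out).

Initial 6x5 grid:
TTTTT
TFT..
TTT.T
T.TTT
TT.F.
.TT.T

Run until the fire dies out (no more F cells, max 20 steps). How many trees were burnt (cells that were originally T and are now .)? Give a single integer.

Step 1: +5 fires, +2 burnt (F count now 5)
Step 2: +6 fires, +5 burnt (F count now 6)
Step 3: +3 fires, +6 burnt (F count now 3)
Step 4: +2 fires, +3 burnt (F count now 2)
Step 5: +1 fires, +2 burnt (F count now 1)
Step 6: +1 fires, +1 burnt (F count now 1)
Step 7: +1 fires, +1 burnt (F count now 1)
Step 8: +0 fires, +1 burnt (F count now 0)
Fire out after step 8
Initially T: 20, now '.': 29
Total burnt (originally-T cells now '.'): 19

Answer: 19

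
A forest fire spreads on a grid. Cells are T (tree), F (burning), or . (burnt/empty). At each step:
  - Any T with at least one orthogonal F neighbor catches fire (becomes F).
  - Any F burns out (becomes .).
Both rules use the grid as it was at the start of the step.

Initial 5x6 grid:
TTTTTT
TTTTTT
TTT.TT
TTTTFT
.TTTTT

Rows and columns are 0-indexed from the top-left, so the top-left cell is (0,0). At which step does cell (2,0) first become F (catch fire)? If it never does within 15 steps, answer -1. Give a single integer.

Step 1: cell (2,0)='T' (+4 fires, +1 burnt)
Step 2: cell (2,0)='T' (+5 fires, +4 burnt)
Step 3: cell (2,0)='T' (+6 fires, +5 burnt)
Step 4: cell (2,0)='T' (+6 fires, +6 burnt)
Step 5: cell (2,0)='F' (+3 fires, +6 burnt)
  -> target ignites at step 5
Step 6: cell (2,0)='.' (+2 fires, +3 burnt)
Step 7: cell (2,0)='.' (+1 fires, +2 burnt)
Step 8: cell (2,0)='.' (+0 fires, +1 burnt)
  fire out at step 8

5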